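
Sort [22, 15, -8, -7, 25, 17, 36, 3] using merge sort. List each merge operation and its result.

Divide and conquer:
  Merge [22] + [15] -> [15, 22]
  Merge [-8] + [-7] -> [-8, -7]
  Merge [15, 22] + [-8, -7] -> [-8, -7, 15, 22]
  Merge [25] + [17] -> [17, 25]
  Merge [36] + [3] -> [3, 36]
  Merge [17, 25] + [3, 36] -> [3, 17, 25, 36]
  Merge [-8, -7, 15, 22] + [3, 17, 25, 36] -> [-8, -7, 3, 15, 17, 22, 25, 36]


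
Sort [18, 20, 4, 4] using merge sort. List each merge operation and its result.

Divide and conquer:
  Merge [18] + [20] -> [18, 20]
  Merge [4] + [4] -> [4, 4]
  Merge [18, 20] + [4, 4] -> [4, 4, 18, 20]


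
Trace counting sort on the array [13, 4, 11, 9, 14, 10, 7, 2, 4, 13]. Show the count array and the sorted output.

Count array: [0, 0, 1, 0, 2, 0, 0, 1, 0, 1, 1, 1, 0, 2, 1]
(count[i] = number of elements equal to i)
Cumulative count: [0, 0, 1, 1, 3, 3, 3, 4, 4, 5, 6, 7, 7, 9, 10]
Sorted: [2, 4, 4, 7, 9, 10, 11, 13, 13, 14]


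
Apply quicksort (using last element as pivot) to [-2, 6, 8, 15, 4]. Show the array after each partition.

Partition 1: pivot=4 at index 1 -> [-2, 4, 8, 15, 6]
Partition 2: pivot=6 at index 2 -> [-2, 4, 6, 15, 8]
Partition 3: pivot=8 at index 3 -> [-2, 4, 6, 8, 15]


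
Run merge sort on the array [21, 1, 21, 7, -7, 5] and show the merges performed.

Divide and conquer:
  Merge [1] + [21] -> [1, 21]
  Merge [21] + [1, 21] -> [1, 21, 21]
  Merge [-7] + [5] -> [-7, 5]
  Merge [7] + [-7, 5] -> [-7, 5, 7]
  Merge [1, 21, 21] + [-7, 5, 7] -> [-7, 1, 5, 7, 21, 21]


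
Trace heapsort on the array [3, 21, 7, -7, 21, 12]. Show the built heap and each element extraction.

Build heap: [21, 21, 12, -7, 3, 7]
Extract 21: [21, 7, 12, -7, 3, 21]
Extract 21: [12, 7, 3, -7, 21, 21]
Extract 12: [7, -7, 3, 12, 21, 21]
Extract 7: [3, -7, 7, 12, 21, 21]
Extract 3: [-7, 3, 7, 12, 21, 21]


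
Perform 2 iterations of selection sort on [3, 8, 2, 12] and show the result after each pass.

Pass 1: Select minimum 2 at index 2, swap -> [2, 8, 3, 12]
Pass 2: Select minimum 3 at index 2, swap -> [2, 3, 8, 12]


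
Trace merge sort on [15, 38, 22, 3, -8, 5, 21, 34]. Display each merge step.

Divide and conquer:
  Merge [15] + [38] -> [15, 38]
  Merge [22] + [3] -> [3, 22]
  Merge [15, 38] + [3, 22] -> [3, 15, 22, 38]
  Merge [-8] + [5] -> [-8, 5]
  Merge [21] + [34] -> [21, 34]
  Merge [-8, 5] + [21, 34] -> [-8, 5, 21, 34]
  Merge [3, 15, 22, 38] + [-8, 5, 21, 34] -> [-8, 3, 5, 15, 21, 22, 34, 38]


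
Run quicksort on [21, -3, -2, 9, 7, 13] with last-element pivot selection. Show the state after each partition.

Partition 1: pivot=13 at index 4 -> [-3, -2, 9, 7, 13, 21]
Partition 2: pivot=7 at index 2 -> [-3, -2, 7, 9, 13, 21]
Partition 3: pivot=-2 at index 1 -> [-3, -2, 7, 9, 13, 21]


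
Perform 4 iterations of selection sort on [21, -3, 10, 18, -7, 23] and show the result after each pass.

Pass 1: Select minimum -7 at index 4, swap -> [-7, -3, 10, 18, 21, 23]
Pass 2: Select minimum -3 at index 1, swap -> [-7, -3, 10, 18, 21, 23]
Pass 3: Select minimum 10 at index 2, swap -> [-7, -3, 10, 18, 21, 23]
Pass 4: Select minimum 18 at index 3, swap -> [-7, -3, 10, 18, 21, 23]


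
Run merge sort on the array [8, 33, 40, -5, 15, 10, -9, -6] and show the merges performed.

Divide and conquer:
  Merge [8] + [33] -> [8, 33]
  Merge [40] + [-5] -> [-5, 40]
  Merge [8, 33] + [-5, 40] -> [-5, 8, 33, 40]
  Merge [15] + [10] -> [10, 15]
  Merge [-9] + [-6] -> [-9, -6]
  Merge [10, 15] + [-9, -6] -> [-9, -6, 10, 15]
  Merge [-5, 8, 33, 40] + [-9, -6, 10, 15] -> [-9, -6, -5, 8, 10, 15, 33, 40]


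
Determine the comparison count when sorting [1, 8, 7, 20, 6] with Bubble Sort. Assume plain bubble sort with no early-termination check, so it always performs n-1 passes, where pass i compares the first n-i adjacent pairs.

Pass 1: compare adjacent pairs (0,1)..(3,4) = 4 comparison(s), 2 swap(s) -> [1, 7, 8, 6, 20]
Pass 2: compare adjacent pairs (0,1)..(2,3) = 3 comparison(s), 1 swap(s) -> [1, 7, 6, 8, 20]
Pass 3: compare adjacent pairs (0,1)..(1,2) = 2 comparison(s), 1 swap(s) -> [1, 6, 7, 8, 20]
Pass 4: compare adjacent pairs (0,1)..(0,1) = 1 comparison(s), 0 swap(s) -> [1, 6, 7, 8, 20]
Total comparisons: 4 + 3 + 2 + 1 = 10


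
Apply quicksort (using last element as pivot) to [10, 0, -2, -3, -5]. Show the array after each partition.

Partition 1: pivot=-5 at index 0 -> [-5, 0, -2, -3, 10]
Partition 2: pivot=10 at index 4 -> [-5, 0, -2, -3, 10]
Partition 3: pivot=-3 at index 1 -> [-5, -3, -2, 0, 10]
Partition 4: pivot=0 at index 3 -> [-5, -3, -2, 0, 10]


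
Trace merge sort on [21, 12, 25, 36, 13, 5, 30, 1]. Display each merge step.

Divide and conquer:
  Merge [21] + [12] -> [12, 21]
  Merge [25] + [36] -> [25, 36]
  Merge [12, 21] + [25, 36] -> [12, 21, 25, 36]
  Merge [13] + [5] -> [5, 13]
  Merge [30] + [1] -> [1, 30]
  Merge [5, 13] + [1, 30] -> [1, 5, 13, 30]
  Merge [12, 21, 25, 36] + [1, 5, 13, 30] -> [1, 5, 12, 13, 21, 25, 30, 36]


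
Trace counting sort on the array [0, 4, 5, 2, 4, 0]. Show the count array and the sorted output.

Count array: [2, 0, 1, 0, 2, 1]
(count[i] = number of elements equal to i)
Cumulative count: [2, 2, 3, 3, 5, 6]
Sorted: [0, 0, 2, 4, 4, 5]


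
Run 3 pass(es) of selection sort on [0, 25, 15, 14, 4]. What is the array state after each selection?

Pass 1: Select minimum 0 at index 0, swap -> [0, 25, 15, 14, 4]
Pass 2: Select minimum 4 at index 4, swap -> [0, 4, 15, 14, 25]
Pass 3: Select minimum 14 at index 3, swap -> [0, 4, 14, 15, 25]


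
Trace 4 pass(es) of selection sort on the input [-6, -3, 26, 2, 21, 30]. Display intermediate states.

Pass 1: Select minimum -6 at index 0, swap -> [-6, -3, 26, 2, 21, 30]
Pass 2: Select minimum -3 at index 1, swap -> [-6, -3, 26, 2, 21, 30]
Pass 3: Select minimum 2 at index 3, swap -> [-6, -3, 2, 26, 21, 30]
Pass 4: Select minimum 21 at index 4, swap -> [-6, -3, 2, 21, 26, 30]


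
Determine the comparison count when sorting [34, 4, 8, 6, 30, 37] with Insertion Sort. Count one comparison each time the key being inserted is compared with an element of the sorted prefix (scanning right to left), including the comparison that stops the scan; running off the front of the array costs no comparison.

Insert 4: 34 > 4 (shift), reached front = 1 comparison(s) -> [4, 34, 8, 6, 30, 37]
Insert 8: 34 > 8 (shift), 4 <= 8 (stop) = 2 comparison(s) -> [4, 8, 34, 6, 30, 37]
Insert 6: 34 > 6 (shift), 8 > 6 (shift), 4 <= 6 (stop) = 3 comparison(s) -> [4, 6, 8, 34, 30, 37]
Insert 30: 34 > 30 (shift), 8 <= 30 (stop) = 2 comparison(s) -> [4, 6, 8, 30, 34, 37]
Insert 37: 34 <= 37 (stop) = 1 comparison(s) -> [4, 6, 8, 30, 34, 37]
Total comparisons: 1 + 2 + 3 + 2 + 1 = 9


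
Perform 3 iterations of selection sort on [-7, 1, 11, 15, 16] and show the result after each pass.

Pass 1: Select minimum -7 at index 0, swap -> [-7, 1, 11, 15, 16]
Pass 2: Select minimum 1 at index 1, swap -> [-7, 1, 11, 15, 16]
Pass 3: Select minimum 11 at index 2, swap -> [-7, 1, 11, 15, 16]


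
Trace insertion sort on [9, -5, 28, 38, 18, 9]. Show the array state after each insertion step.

First element 9 is already 'sorted'
Insert -5: shifted 1 elements -> [-5, 9, 28, 38, 18, 9]
Insert 28: shifted 0 elements -> [-5, 9, 28, 38, 18, 9]
Insert 38: shifted 0 elements -> [-5, 9, 28, 38, 18, 9]
Insert 18: shifted 2 elements -> [-5, 9, 18, 28, 38, 9]
Insert 9: shifted 3 elements -> [-5, 9, 9, 18, 28, 38]


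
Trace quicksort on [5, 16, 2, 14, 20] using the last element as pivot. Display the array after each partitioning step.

Partition 1: pivot=20 at index 4 -> [5, 16, 2, 14, 20]
Partition 2: pivot=14 at index 2 -> [5, 2, 14, 16, 20]
Partition 3: pivot=2 at index 0 -> [2, 5, 14, 16, 20]


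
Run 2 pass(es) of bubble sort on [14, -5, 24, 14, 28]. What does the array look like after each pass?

After pass 1: [-5, 14, 14, 24, 28] (2 swaps)
After pass 2: [-5, 14, 14, 24, 28] (0 swaps)
Total swaps: 2


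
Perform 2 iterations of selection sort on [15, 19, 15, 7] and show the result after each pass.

Pass 1: Select minimum 7 at index 3, swap -> [7, 19, 15, 15]
Pass 2: Select minimum 15 at index 2, swap -> [7, 15, 19, 15]


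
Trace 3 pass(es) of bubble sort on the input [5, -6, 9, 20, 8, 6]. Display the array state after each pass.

After pass 1: [-6, 5, 9, 8, 6, 20] (3 swaps)
After pass 2: [-6, 5, 8, 6, 9, 20] (2 swaps)
After pass 3: [-6, 5, 6, 8, 9, 20] (1 swaps)
Total swaps: 6


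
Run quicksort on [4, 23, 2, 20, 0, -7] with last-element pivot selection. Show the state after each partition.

Partition 1: pivot=-7 at index 0 -> [-7, 23, 2, 20, 0, 4]
Partition 2: pivot=4 at index 3 -> [-7, 2, 0, 4, 23, 20]
Partition 3: pivot=0 at index 1 -> [-7, 0, 2, 4, 23, 20]
Partition 4: pivot=20 at index 4 -> [-7, 0, 2, 4, 20, 23]


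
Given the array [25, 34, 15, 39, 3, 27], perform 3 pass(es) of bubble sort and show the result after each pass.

After pass 1: [25, 15, 34, 3, 27, 39] (3 swaps)
After pass 2: [15, 25, 3, 27, 34, 39] (3 swaps)
After pass 3: [15, 3, 25, 27, 34, 39] (1 swaps)
Total swaps: 7


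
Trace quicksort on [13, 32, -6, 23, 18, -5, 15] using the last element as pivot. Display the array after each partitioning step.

Partition 1: pivot=15 at index 3 -> [13, -6, -5, 15, 18, 32, 23]
Partition 2: pivot=-5 at index 1 -> [-6, -5, 13, 15, 18, 32, 23]
Partition 3: pivot=23 at index 5 -> [-6, -5, 13, 15, 18, 23, 32]


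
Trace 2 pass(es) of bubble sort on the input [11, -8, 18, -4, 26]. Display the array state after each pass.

After pass 1: [-8, 11, -4, 18, 26] (2 swaps)
After pass 2: [-8, -4, 11, 18, 26] (1 swaps)
Total swaps: 3


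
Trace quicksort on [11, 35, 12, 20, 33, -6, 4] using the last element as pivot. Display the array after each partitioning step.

Partition 1: pivot=4 at index 1 -> [-6, 4, 12, 20, 33, 11, 35]
Partition 2: pivot=35 at index 6 -> [-6, 4, 12, 20, 33, 11, 35]
Partition 3: pivot=11 at index 2 -> [-6, 4, 11, 20, 33, 12, 35]
Partition 4: pivot=12 at index 3 -> [-6, 4, 11, 12, 33, 20, 35]
Partition 5: pivot=20 at index 4 -> [-6, 4, 11, 12, 20, 33, 35]


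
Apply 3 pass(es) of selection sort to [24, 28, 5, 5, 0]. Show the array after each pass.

Pass 1: Select minimum 0 at index 4, swap -> [0, 28, 5, 5, 24]
Pass 2: Select minimum 5 at index 2, swap -> [0, 5, 28, 5, 24]
Pass 3: Select minimum 5 at index 3, swap -> [0, 5, 5, 28, 24]


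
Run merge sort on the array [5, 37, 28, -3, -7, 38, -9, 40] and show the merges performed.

Divide and conquer:
  Merge [5] + [37] -> [5, 37]
  Merge [28] + [-3] -> [-3, 28]
  Merge [5, 37] + [-3, 28] -> [-3, 5, 28, 37]
  Merge [-7] + [38] -> [-7, 38]
  Merge [-9] + [40] -> [-9, 40]
  Merge [-7, 38] + [-9, 40] -> [-9, -7, 38, 40]
  Merge [-3, 5, 28, 37] + [-9, -7, 38, 40] -> [-9, -7, -3, 5, 28, 37, 38, 40]


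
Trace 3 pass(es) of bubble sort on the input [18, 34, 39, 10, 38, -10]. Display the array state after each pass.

After pass 1: [18, 34, 10, 38, -10, 39] (3 swaps)
After pass 2: [18, 10, 34, -10, 38, 39] (2 swaps)
After pass 3: [10, 18, -10, 34, 38, 39] (2 swaps)
Total swaps: 7


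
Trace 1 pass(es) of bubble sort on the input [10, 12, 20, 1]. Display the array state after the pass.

After pass 1: [10, 12, 1, 20] (1 swaps)
Total swaps: 1


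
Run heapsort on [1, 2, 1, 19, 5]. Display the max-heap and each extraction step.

Build heap: [19, 5, 1, 2, 1]
Extract 19: [5, 2, 1, 1, 19]
Extract 5: [2, 1, 1, 5, 19]
Extract 2: [1, 1, 2, 5, 19]
Extract 1: [1, 1, 2, 5, 19]


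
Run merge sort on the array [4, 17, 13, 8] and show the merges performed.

Divide and conquer:
  Merge [4] + [17] -> [4, 17]
  Merge [13] + [8] -> [8, 13]
  Merge [4, 17] + [8, 13] -> [4, 8, 13, 17]


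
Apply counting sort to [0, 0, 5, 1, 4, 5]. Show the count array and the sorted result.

Count array: [2, 1, 0, 0, 1, 2]
(count[i] = number of elements equal to i)
Cumulative count: [2, 3, 3, 3, 4, 6]
Sorted: [0, 0, 1, 4, 5, 5]


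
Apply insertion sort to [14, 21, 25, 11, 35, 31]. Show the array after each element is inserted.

First element 14 is already 'sorted'
Insert 21: shifted 0 elements -> [14, 21, 25, 11, 35, 31]
Insert 25: shifted 0 elements -> [14, 21, 25, 11, 35, 31]
Insert 11: shifted 3 elements -> [11, 14, 21, 25, 35, 31]
Insert 35: shifted 0 elements -> [11, 14, 21, 25, 35, 31]
Insert 31: shifted 1 elements -> [11, 14, 21, 25, 31, 35]


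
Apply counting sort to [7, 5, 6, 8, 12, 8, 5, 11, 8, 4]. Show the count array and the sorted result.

Count array: [0, 0, 0, 0, 1, 2, 1, 1, 3, 0, 0, 1, 1]
(count[i] = number of elements equal to i)
Cumulative count: [0, 0, 0, 0, 1, 3, 4, 5, 8, 8, 8, 9, 10]
Sorted: [4, 5, 5, 6, 7, 8, 8, 8, 11, 12]


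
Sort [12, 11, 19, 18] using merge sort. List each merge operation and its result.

Divide and conquer:
  Merge [12] + [11] -> [11, 12]
  Merge [19] + [18] -> [18, 19]
  Merge [11, 12] + [18, 19] -> [11, 12, 18, 19]


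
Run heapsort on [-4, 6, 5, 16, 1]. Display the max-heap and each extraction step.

Build heap: [16, 6, 5, -4, 1]
Extract 16: [6, 1, 5, -4, 16]
Extract 6: [5, 1, -4, 6, 16]
Extract 5: [1, -4, 5, 6, 16]
Extract 1: [-4, 1, 5, 6, 16]


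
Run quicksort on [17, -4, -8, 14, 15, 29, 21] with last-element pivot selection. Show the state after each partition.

Partition 1: pivot=21 at index 5 -> [17, -4, -8, 14, 15, 21, 29]
Partition 2: pivot=15 at index 3 -> [-4, -8, 14, 15, 17, 21, 29]
Partition 3: pivot=14 at index 2 -> [-4, -8, 14, 15, 17, 21, 29]
Partition 4: pivot=-8 at index 0 -> [-8, -4, 14, 15, 17, 21, 29]


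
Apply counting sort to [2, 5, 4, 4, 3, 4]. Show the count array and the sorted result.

Count array: [0, 0, 1, 1, 3, 1]
(count[i] = number of elements equal to i)
Cumulative count: [0, 0, 1, 2, 5, 6]
Sorted: [2, 3, 4, 4, 4, 5]


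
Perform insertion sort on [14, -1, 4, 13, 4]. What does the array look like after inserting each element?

First element 14 is already 'sorted'
Insert -1: shifted 1 elements -> [-1, 14, 4, 13, 4]
Insert 4: shifted 1 elements -> [-1, 4, 14, 13, 4]
Insert 13: shifted 1 elements -> [-1, 4, 13, 14, 4]
Insert 4: shifted 2 elements -> [-1, 4, 4, 13, 14]


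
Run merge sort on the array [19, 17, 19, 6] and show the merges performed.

Divide and conquer:
  Merge [19] + [17] -> [17, 19]
  Merge [19] + [6] -> [6, 19]
  Merge [17, 19] + [6, 19] -> [6, 17, 19, 19]


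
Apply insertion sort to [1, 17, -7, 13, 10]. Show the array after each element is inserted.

First element 1 is already 'sorted'
Insert 17: shifted 0 elements -> [1, 17, -7, 13, 10]
Insert -7: shifted 2 elements -> [-7, 1, 17, 13, 10]
Insert 13: shifted 1 elements -> [-7, 1, 13, 17, 10]
Insert 10: shifted 2 elements -> [-7, 1, 10, 13, 17]


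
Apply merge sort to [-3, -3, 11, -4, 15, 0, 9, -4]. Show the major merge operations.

Divide and conquer:
  Merge [-3] + [-3] -> [-3, -3]
  Merge [11] + [-4] -> [-4, 11]
  Merge [-3, -3] + [-4, 11] -> [-4, -3, -3, 11]
  Merge [15] + [0] -> [0, 15]
  Merge [9] + [-4] -> [-4, 9]
  Merge [0, 15] + [-4, 9] -> [-4, 0, 9, 15]
  Merge [-4, -3, -3, 11] + [-4, 0, 9, 15] -> [-4, -4, -3, -3, 0, 9, 11, 15]


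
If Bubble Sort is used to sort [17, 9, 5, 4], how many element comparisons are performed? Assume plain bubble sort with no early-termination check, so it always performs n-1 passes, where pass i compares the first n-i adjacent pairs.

Pass 1: compare adjacent pairs (0,1)..(2,3) = 3 comparison(s), 3 swap(s) -> [9, 5, 4, 17]
Pass 2: compare adjacent pairs (0,1)..(1,2) = 2 comparison(s), 2 swap(s) -> [5, 4, 9, 17]
Pass 3: compare adjacent pairs (0,1)..(0,1) = 1 comparison(s), 1 swap(s) -> [4, 5, 9, 17]
Total comparisons: 3 + 2 + 1 = 6


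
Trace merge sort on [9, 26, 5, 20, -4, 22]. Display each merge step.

Divide and conquer:
  Merge [26] + [5] -> [5, 26]
  Merge [9] + [5, 26] -> [5, 9, 26]
  Merge [-4] + [22] -> [-4, 22]
  Merge [20] + [-4, 22] -> [-4, 20, 22]
  Merge [5, 9, 26] + [-4, 20, 22] -> [-4, 5, 9, 20, 22, 26]


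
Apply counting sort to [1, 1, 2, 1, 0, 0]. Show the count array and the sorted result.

Count array: [2, 3, 1]
(count[i] = number of elements equal to i)
Cumulative count: [2, 5, 6]
Sorted: [0, 0, 1, 1, 1, 2]


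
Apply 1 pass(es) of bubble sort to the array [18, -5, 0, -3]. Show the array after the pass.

After pass 1: [-5, 0, -3, 18] (3 swaps)
Total swaps: 3


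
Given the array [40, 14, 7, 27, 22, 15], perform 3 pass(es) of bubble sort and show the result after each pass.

After pass 1: [14, 7, 27, 22, 15, 40] (5 swaps)
After pass 2: [7, 14, 22, 15, 27, 40] (3 swaps)
After pass 3: [7, 14, 15, 22, 27, 40] (1 swaps)
Total swaps: 9


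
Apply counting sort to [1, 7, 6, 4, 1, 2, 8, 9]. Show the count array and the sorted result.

Count array: [0, 2, 1, 0, 1, 0, 1, 1, 1, 1]
(count[i] = number of elements equal to i)
Cumulative count: [0, 2, 3, 3, 4, 4, 5, 6, 7, 8]
Sorted: [1, 1, 2, 4, 6, 7, 8, 9]


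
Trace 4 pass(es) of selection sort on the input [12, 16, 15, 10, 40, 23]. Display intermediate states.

Pass 1: Select minimum 10 at index 3, swap -> [10, 16, 15, 12, 40, 23]
Pass 2: Select minimum 12 at index 3, swap -> [10, 12, 15, 16, 40, 23]
Pass 3: Select minimum 15 at index 2, swap -> [10, 12, 15, 16, 40, 23]
Pass 4: Select minimum 16 at index 3, swap -> [10, 12, 15, 16, 40, 23]


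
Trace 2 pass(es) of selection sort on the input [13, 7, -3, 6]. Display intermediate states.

Pass 1: Select minimum -3 at index 2, swap -> [-3, 7, 13, 6]
Pass 2: Select minimum 6 at index 3, swap -> [-3, 6, 13, 7]


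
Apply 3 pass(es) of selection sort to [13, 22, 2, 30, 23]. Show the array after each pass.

Pass 1: Select minimum 2 at index 2, swap -> [2, 22, 13, 30, 23]
Pass 2: Select minimum 13 at index 2, swap -> [2, 13, 22, 30, 23]
Pass 3: Select minimum 22 at index 2, swap -> [2, 13, 22, 30, 23]


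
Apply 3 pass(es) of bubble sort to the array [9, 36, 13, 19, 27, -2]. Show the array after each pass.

After pass 1: [9, 13, 19, 27, -2, 36] (4 swaps)
After pass 2: [9, 13, 19, -2, 27, 36] (1 swaps)
After pass 3: [9, 13, -2, 19, 27, 36] (1 swaps)
Total swaps: 6


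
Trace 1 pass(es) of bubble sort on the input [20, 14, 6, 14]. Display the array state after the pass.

After pass 1: [14, 6, 14, 20] (3 swaps)
Total swaps: 3


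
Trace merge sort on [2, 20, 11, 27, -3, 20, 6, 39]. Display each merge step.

Divide and conquer:
  Merge [2] + [20] -> [2, 20]
  Merge [11] + [27] -> [11, 27]
  Merge [2, 20] + [11, 27] -> [2, 11, 20, 27]
  Merge [-3] + [20] -> [-3, 20]
  Merge [6] + [39] -> [6, 39]
  Merge [-3, 20] + [6, 39] -> [-3, 6, 20, 39]
  Merge [2, 11, 20, 27] + [-3, 6, 20, 39] -> [-3, 2, 6, 11, 20, 20, 27, 39]


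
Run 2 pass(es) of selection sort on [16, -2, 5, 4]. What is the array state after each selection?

Pass 1: Select minimum -2 at index 1, swap -> [-2, 16, 5, 4]
Pass 2: Select minimum 4 at index 3, swap -> [-2, 4, 5, 16]


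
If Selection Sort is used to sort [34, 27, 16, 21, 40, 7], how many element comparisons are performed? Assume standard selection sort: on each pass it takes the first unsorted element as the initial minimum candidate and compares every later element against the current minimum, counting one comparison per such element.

Pass 1: scan indices 1..5 for the minimum = 5 comparison(s); min is 7, place at index 0 -> [7, 27, 16, 21, 40, 34]
Pass 2: scan indices 2..5 for the minimum = 4 comparison(s); min is 16, place at index 1 -> [7, 16, 27, 21, 40, 34]
Pass 3: scan indices 3..5 for the minimum = 3 comparison(s); min is 21, place at index 2 -> [7, 16, 21, 27, 40, 34]
Pass 4: scan indices 4..5 for the minimum = 2 comparison(s); min is 27, place at index 3 -> [7, 16, 21, 27, 40, 34]
Pass 5: scan indices 5..5 for the minimum = 1 comparison(s); min is 34, place at index 4 -> [7, 16, 21, 27, 34, 40]
Selection sort always scans the whole unsorted suffix, so the count is (n-1) + (n-2) + ... + 1 = n(n-1)/2 = 6*5/2 = 15 regardless of the input order.
Total comparisons: 5 + 4 + 3 + 2 + 1 = 15


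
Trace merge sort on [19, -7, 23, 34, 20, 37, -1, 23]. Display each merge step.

Divide and conquer:
  Merge [19] + [-7] -> [-7, 19]
  Merge [23] + [34] -> [23, 34]
  Merge [-7, 19] + [23, 34] -> [-7, 19, 23, 34]
  Merge [20] + [37] -> [20, 37]
  Merge [-1] + [23] -> [-1, 23]
  Merge [20, 37] + [-1, 23] -> [-1, 20, 23, 37]
  Merge [-7, 19, 23, 34] + [-1, 20, 23, 37] -> [-7, -1, 19, 20, 23, 23, 34, 37]


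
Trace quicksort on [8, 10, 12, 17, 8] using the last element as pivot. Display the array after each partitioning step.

Partition 1: pivot=8 at index 1 -> [8, 8, 12, 17, 10]
Partition 2: pivot=10 at index 2 -> [8, 8, 10, 17, 12]
Partition 3: pivot=12 at index 3 -> [8, 8, 10, 12, 17]


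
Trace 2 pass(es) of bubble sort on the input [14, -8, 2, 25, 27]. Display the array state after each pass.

After pass 1: [-8, 2, 14, 25, 27] (2 swaps)
After pass 2: [-8, 2, 14, 25, 27] (0 swaps)
Total swaps: 2


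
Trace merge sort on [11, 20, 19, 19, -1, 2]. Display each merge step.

Divide and conquer:
  Merge [20] + [19] -> [19, 20]
  Merge [11] + [19, 20] -> [11, 19, 20]
  Merge [-1] + [2] -> [-1, 2]
  Merge [19] + [-1, 2] -> [-1, 2, 19]
  Merge [11, 19, 20] + [-1, 2, 19] -> [-1, 2, 11, 19, 19, 20]


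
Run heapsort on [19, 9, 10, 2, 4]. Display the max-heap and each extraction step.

Build heap: [19, 9, 10, 2, 4]
Extract 19: [10, 9, 4, 2, 19]
Extract 10: [9, 2, 4, 10, 19]
Extract 9: [4, 2, 9, 10, 19]
Extract 4: [2, 4, 9, 10, 19]


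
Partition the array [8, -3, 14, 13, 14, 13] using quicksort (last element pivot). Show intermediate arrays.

Partition 1: pivot=13 at index 3 -> [8, -3, 13, 13, 14, 14]
Partition 2: pivot=13 at index 2 -> [8, -3, 13, 13, 14, 14]
Partition 3: pivot=-3 at index 0 -> [-3, 8, 13, 13, 14, 14]
Partition 4: pivot=14 at index 5 -> [-3, 8, 13, 13, 14, 14]


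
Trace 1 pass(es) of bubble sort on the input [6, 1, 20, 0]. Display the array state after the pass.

After pass 1: [1, 6, 0, 20] (2 swaps)
Total swaps: 2


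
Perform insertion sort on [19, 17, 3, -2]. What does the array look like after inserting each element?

First element 19 is already 'sorted'
Insert 17: shifted 1 elements -> [17, 19, 3, -2]
Insert 3: shifted 2 elements -> [3, 17, 19, -2]
Insert -2: shifted 3 elements -> [-2, 3, 17, 19]


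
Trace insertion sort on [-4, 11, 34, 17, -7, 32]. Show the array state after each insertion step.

First element -4 is already 'sorted'
Insert 11: shifted 0 elements -> [-4, 11, 34, 17, -7, 32]
Insert 34: shifted 0 elements -> [-4, 11, 34, 17, -7, 32]
Insert 17: shifted 1 elements -> [-4, 11, 17, 34, -7, 32]
Insert -7: shifted 4 elements -> [-7, -4, 11, 17, 34, 32]
Insert 32: shifted 1 elements -> [-7, -4, 11, 17, 32, 34]


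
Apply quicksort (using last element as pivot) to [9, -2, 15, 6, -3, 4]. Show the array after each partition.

Partition 1: pivot=4 at index 2 -> [-2, -3, 4, 6, 9, 15]
Partition 2: pivot=-3 at index 0 -> [-3, -2, 4, 6, 9, 15]
Partition 3: pivot=15 at index 5 -> [-3, -2, 4, 6, 9, 15]
Partition 4: pivot=9 at index 4 -> [-3, -2, 4, 6, 9, 15]


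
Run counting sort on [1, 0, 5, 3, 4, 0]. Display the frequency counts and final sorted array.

Count array: [2, 1, 0, 1, 1, 1]
(count[i] = number of elements equal to i)
Cumulative count: [2, 3, 3, 4, 5, 6]
Sorted: [0, 0, 1, 3, 4, 5]


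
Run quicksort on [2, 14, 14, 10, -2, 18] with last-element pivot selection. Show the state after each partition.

Partition 1: pivot=18 at index 5 -> [2, 14, 14, 10, -2, 18]
Partition 2: pivot=-2 at index 0 -> [-2, 14, 14, 10, 2, 18]
Partition 3: pivot=2 at index 1 -> [-2, 2, 14, 10, 14, 18]
Partition 4: pivot=14 at index 4 -> [-2, 2, 14, 10, 14, 18]
Partition 5: pivot=10 at index 2 -> [-2, 2, 10, 14, 14, 18]


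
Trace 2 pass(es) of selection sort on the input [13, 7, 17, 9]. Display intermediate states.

Pass 1: Select minimum 7 at index 1, swap -> [7, 13, 17, 9]
Pass 2: Select minimum 9 at index 3, swap -> [7, 9, 17, 13]


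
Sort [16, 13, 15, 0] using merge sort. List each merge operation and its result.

Divide and conquer:
  Merge [16] + [13] -> [13, 16]
  Merge [15] + [0] -> [0, 15]
  Merge [13, 16] + [0, 15] -> [0, 13, 15, 16]


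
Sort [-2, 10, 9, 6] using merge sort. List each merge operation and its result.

Divide and conquer:
  Merge [-2] + [10] -> [-2, 10]
  Merge [9] + [6] -> [6, 9]
  Merge [-2, 10] + [6, 9] -> [-2, 6, 9, 10]


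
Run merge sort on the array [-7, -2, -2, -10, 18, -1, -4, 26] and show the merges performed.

Divide and conquer:
  Merge [-7] + [-2] -> [-7, -2]
  Merge [-2] + [-10] -> [-10, -2]
  Merge [-7, -2] + [-10, -2] -> [-10, -7, -2, -2]
  Merge [18] + [-1] -> [-1, 18]
  Merge [-4] + [26] -> [-4, 26]
  Merge [-1, 18] + [-4, 26] -> [-4, -1, 18, 26]
  Merge [-10, -7, -2, -2] + [-4, -1, 18, 26] -> [-10, -7, -4, -2, -2, -1, 18, 26]


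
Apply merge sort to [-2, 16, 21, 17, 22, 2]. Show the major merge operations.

Divide and conquer:
  Merge [16] + [21] -> [16, 21]
  Merge [-2] + [16, 21] -> [-2, 16, 21]
  Merge [22] + [2] -> [2, 22]
  Merge [17] + [2, 22] -> [2, 17, 22]
  Merge [-2, 16, 21] + [2, 17, 22] -> [-2, 2, 16, 17, 21, 22]


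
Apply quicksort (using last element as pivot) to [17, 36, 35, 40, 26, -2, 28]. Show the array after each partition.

Partition 1: pivot=28 at index 3 -> [17, 26, -2, 28, 36, 35, 40]
Partition 2: pivot=-2 at index 0 -> [-2, 26, 17, 28, 36, 35, 40]
Partition 3: pivot=17 at index 1 -> [-2, 17, 26, 28, 36, 35, 40]
Partition 4: pivot=40 at index 6 -> [-2, 17, 26, 28, 36, 35, 40]
Partition 5: pivot=35 at index 4 -> [-2, 17, 26, 28, 35, 36, 40]


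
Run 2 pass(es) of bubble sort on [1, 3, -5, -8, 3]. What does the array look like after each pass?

After pass 1: [1, -5, -8, 3, 3] (2 swaps)
After pass 2: [-5, -8, 1, 3, 3] (2 swaps)
Total swaps: 4


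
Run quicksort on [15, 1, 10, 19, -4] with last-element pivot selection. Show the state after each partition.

Partition 1: pivot=-4 at index 0 -> [-4, 1, 10, 19, 15]
Partition 2: pivot=15 at index 3 -> [-4, 1, 10, 15, 19]
Partition 3: pivot=10 at index 2 -> [-4, 1, 10, 15, 19]


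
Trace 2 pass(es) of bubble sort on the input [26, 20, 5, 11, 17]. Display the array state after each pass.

After pass 1: [20, 5, 11, 17, 26] (4 swaps)
After pass 2: [5, 11, 17, 20, 26] (3 swaps)
Total swaps: 7


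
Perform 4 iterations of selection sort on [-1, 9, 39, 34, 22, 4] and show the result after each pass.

Pass 1: Select minimum -1 at index 0, swap -> [-1, 9, 39, 34, 22, 4]
Pass 2: Select minimum 4 at index 5, swap -> [-1, 4, 39, 34, 22, 9]
Pass 3: Select minimum 9 at index 5, swap -> [-1, 4, 9, 34, 22, 39]
Pass 4: Select minimum 22 at index 4, swap -> [-1, 4, 9, 22, 34, 39]


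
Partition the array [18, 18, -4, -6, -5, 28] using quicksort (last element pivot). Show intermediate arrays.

Partition 1: pivot=28 at index 5 -> [18, 18, -4, -6, -5, 28]
Partition 2: pivot=-5 at index 1 -> [-6, -5, -4, 18, 18, 28]
Partition 3: pivot=18 at index 4 -> [-6, -5, -4, 18, 18, 28]
Partition 4: pivot=18 at index 3 -> [-6, -5, -4, 18, 18, 28]


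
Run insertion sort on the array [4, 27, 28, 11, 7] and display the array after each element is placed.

First element 4 is already 'sorted'
Insert 27: shifted 0 elements -> [4, 27, 28, 11, 7]
Insert 28: shifted 0 elements -> [4, 27, 28, 11, 7]
Insert 11: shifted 2 elements -> [4, 11, 27, 28, 7]
Insert 7: shifted 3 elements -> [4, 7, 11, 27, 28]


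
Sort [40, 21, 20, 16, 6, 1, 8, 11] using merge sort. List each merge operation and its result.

Divide and conquer:
  Merge [40] + [21] -> [21, 40]
  Merge [20] + [16] -> [16, 20]
  Merge [21, 40] + [16, 20] -> [16, 20, 21, 40]
  Merge [6] + [1] -> [1, 6]
  Merge [8] + [11] -> [8, 11]
  Merge [1, 6] + [8, 11] -> [1, 6, 8, 11]
  Merge [16, 20, 21, 40] + [1, 6, 8, 11] -> [1, 6, 8, 11, 16, 20, 21, 40]


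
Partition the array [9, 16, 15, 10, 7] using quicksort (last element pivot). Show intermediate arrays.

Partition 1: pivot=7 at index 0 -> [7, 16, 15, 10, 9]
Partition 2: pivot=9 at index 1 -> [7, 9, 15, 10, 16]
Partition 3: pivot=16 at index 4 -> [7, 9, 15, 10, 16]
Partition 4: pivot=10 at index 2 -> [7, 9, 10, 15, 16]


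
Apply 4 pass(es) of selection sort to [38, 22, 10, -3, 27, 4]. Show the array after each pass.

Pass 1: Select minimum -3 at index 3, swap -> [-3, 22, 10, 38, 27, 4]
Pass 2: Select minimum 4 at index 5, swap -> [-3, 4, 10, 38, 27, 22]
Pass 3: Select minimum 10 at index 2, swap -> [-3, 4, 10, 38, 27, 22]
Pass 4: Select minimum 22 at index 5, swap -> [-3, 4, 10, 22, 27, 38]


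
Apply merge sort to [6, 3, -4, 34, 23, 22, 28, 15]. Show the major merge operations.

Divide and conquer:
  Merge [6] + [3] -> [3, 6]
  Merge [-4] + [34] -> [-4, 34]
  Merge [3, 6] + [-4, 34] -> [-4, 3, 6, 34]
  Merge [23] + [22] -> [22, 23]
  Merge [28] + [15] -> [15, 28]
  Merge [22, 23] + [15, 28] -> [15, 22, 23, 28]
  Merge [-4, 3, 6, 34] + [15, 22, 23, 28] -> [-4, 3, 6, 15, 22, 23, 28, 34]


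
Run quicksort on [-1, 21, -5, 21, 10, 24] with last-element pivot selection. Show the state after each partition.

Partition 1: pivot=24 at index 5 -> [-1, 21, -5, 21, 10, 24]
Partition 2: pivot=10 at index 2 -> [-1, -5, 10, 21, 21, 24]
Partition 3: pivot=-5 at index 0 -> [-5, -1, 10, 21, 21, 24]
Partition 4: pivot=21 at index 4 -> [-5, -1, 10, 21, 21, 24]


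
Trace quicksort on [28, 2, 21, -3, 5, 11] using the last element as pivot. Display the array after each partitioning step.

Partition 1: pivot=11 at index 3 -> [2, -3, 5, 11, 21, 28]
Partition 2: pivot=5 at index 2 -> [2, -3, 5, 11, 21, 28]
Partition 3: pivot=-3 at index 0 -> [-3, 2, 5, 11, 21, 28]
Partition 4: pivot=28 at index 5 -> [-3, 2, 5, 11, 21, 28]


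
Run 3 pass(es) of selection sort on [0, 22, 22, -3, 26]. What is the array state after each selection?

Pass 1: Select minimum -3 at index 3, swap -> [-3, 22, 22, 0, 26]
Pass 2: Select minimum 0 at index 3, swap -> [-3, 0, 22, 22, 26]
Pass 3: Select minimum 22 at index 2, swap -> [-3, 0, 22, 22, 26]


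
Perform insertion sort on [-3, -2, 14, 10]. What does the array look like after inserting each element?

First element -3 is already 'sorted'
Insert -2: shifted 0 elements -> [-3, -2, 14, 10]
Insert 14: shifted 0 elements -> [-3, -2, 14, 10]
Insert 10: shifted 1 elements -> [-3, -2, 10, 14]


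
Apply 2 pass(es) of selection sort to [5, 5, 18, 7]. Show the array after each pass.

Pass 1: Select minimum 5 at index 0, swap -> [5, 5, 18, 7]
Pass 2: Select minimum 5 at index 1, swap -> [5, 5, 18, 7]


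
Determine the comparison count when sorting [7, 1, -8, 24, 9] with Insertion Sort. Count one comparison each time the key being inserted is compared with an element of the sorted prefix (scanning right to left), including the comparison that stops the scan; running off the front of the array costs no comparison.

Insert 1: 7 > 1 (shift), reached front = 1 comparison(s) -> [1, 7, -8, 24, 9]
Insert -8: 7 > -8 (shift), 1 > -8 (shift), reached front = 2 comparison(s) -> [-8, 1, 7, 24, 9]
Insert 24: 7 <= 24 (stop) = 1 comparison(s) -> [-8, 1, 7, 24, 9]
Insert 9: 24 > 9 (shift), 7 <= 9 (stop) = 2 comparison(s) -> [-8, 1, 7, 9, 24]
Total comparisons: 1 + 2 + 1 + 2 = 6


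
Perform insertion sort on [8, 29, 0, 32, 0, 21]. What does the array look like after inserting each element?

First element 8 is already 'sorted'
Insert 29: shifted 0 elements -> [8, 29, 0, 32, 0, 21]
Insert 0: shifted 2 elements -> [0, 8, 29, 32, 0, 21]
Insert 32: shifted 0 elements -> [0, 8, 29, 32, 0, 21]
Insert 0: shifted 3 elements -> [0, 0, 8, 29, 32, 21]
Insert 21: shifted 2 elements -> [0, 0, 8, 21, 29, 32]


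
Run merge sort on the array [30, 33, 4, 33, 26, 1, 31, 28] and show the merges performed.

Divide and conquer:
  Merge [30] + [33] -> [30, 33]
  Merge [4] + [33] -> [4, 33]
  Merge [30, 33] + [4, 33] -> [4, 30, 33, 33]
  Merge [26] + [1] -> [1, 26]
  Merge [31] + [28] -> [28, 31]
  Merge [1, 26] + [28, 31] -> [1, 26, 28, 31]
  Merge [4, 30, 33, 33] + [1, 26, 28, 31] -> [1, 4, 26, 28, 30, 31, 33, 33]


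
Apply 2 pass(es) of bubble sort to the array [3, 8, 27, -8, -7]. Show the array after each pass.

After pass 1: [3, 8, -8, -7, 27] (2 swaps)
After pass 2: [3, -8, -7, 8, 27] (2 swaps)
Total swaps: 4


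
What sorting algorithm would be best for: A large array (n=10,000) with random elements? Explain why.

Best choice: Quicksort or Mergesort
Reason: Both have O(n log n) average case; quicksort has lower constant factors


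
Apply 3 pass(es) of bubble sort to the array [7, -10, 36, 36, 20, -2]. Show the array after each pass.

After pass 1: [-10, 7, 36, 20, -2, 36] (3 swaps)
After pass 2: [-10, 7, 20, -2, 36, 36] (2 swaps)
After pass 3: [-10, 7, -2, 20, 36, 36] (1 swaps)
Total swaps: 6


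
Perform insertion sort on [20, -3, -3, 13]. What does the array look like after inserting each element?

First element 20 is already 'sorted'
Insert -3: shifted 1 elements -> [-3, 20, -3, 13]
Insert -3: shifted 1 elements -> [-3, -3, 20, 13]
Insert 13: shifted 1 elements -> [-3, -3, 13, 20]


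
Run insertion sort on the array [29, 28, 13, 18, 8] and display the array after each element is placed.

First element 29 is already 'sorted'
Insert 28: shifted 1 elements -> [28, 29, 13, 18, 8]
Insert 13: shifted 2 elements -> [13, 28, 29, 18, 8]
Insert 18: shifted 2 elements -> [13, 18, 28, 29, 8]
Insert 8: shifted 4 elements -> [8, 13, 18, 28, 29]


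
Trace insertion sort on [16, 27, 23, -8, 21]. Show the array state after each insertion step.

First element 16 is already 'sorted'
Insert 27: shifted 0 elements -> [16, 27, 23, -8, 21]
Insert 23: shifted 1 elements -> [16, 23, 27, -8, 21]
Insert -8: shifted 3 elements -> [-8, 16, 23, 27, 21]
Insert 21: shifted 2 elements -> [-8, 16, 21, 23, 27]


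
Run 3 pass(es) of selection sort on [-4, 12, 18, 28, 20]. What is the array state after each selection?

Pass 1: Select minimum -4 at index 0, swap -> [-4, 12, 18, 28, 20]
Pass 2: Select minimum 12 at index 1, swap -> [-4, 12, 18, 28, 20]
Pass 3: Select minimum 18 at index 2, swap -> [-4, 12, 18, 28, 20]


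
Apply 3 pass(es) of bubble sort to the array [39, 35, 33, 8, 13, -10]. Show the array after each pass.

After pass 1: [35, 33, 8, 13, -10, 39] (5 swaps)
After pass 2: [33, 8, 13, -10, 35, 39] (4 swaps)
After pass 3: [8, 13, -10, 33, 35, 39] (3 swaps)
Total swaps: 12


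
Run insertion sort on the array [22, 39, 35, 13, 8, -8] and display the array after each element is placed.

First element 22 is already 'sorted'
Insert 39: shifted 0 elements -> [22, 39, 35, 13, 8, -8]
Insert 35: shifted 1 elements -> [22, 35, 39, 13, 8, -8]
Insert 13: shifted 3 elements -> [13, 22, 35, 39, 8, -8]
Insert 8: shifted 4 elements -> [8, 13, 22, 35, 39, -8]
Insert -8: shifted 5 elements -> [-8, 8, 13, 22, 35, 39]


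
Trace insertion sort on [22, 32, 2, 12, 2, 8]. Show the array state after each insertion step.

First element 22 is already 'sorted'
Insert 32: shifted 0 elements -> [22, 32, 2, 12, 2, 8]
Insert 2: shifted 2 elements -> [2, 22, 32, 12, 2, 8]
Insert 12: shifted 2 elements -> [2, 12, 22, 32, 2, 8]
Insert 2: shifted 3 elements -> [2, 2, 12, 22, 32, 8]
Insert 8: shifted 3 elements -> [2, 2, 8, 12, 22, 32]


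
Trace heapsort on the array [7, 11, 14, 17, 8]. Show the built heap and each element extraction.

Build heap: [17, 11, 14, 7, 8]
Extract 17: [14, 11, 8, 7, 17]
Extract 14: [11, 7, 8, 14, 17]
Extract 11: [8, 7, 11, 14, 17]
Extract 8: [7, 8, 11, 14, 17]


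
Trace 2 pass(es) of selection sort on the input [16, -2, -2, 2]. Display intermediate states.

Pass 1: Select minimum -2 at index 1, swap -> [-2, 16, -2, 2]
Pass 2: Select minimum -2 at index 2, swap -> [-2, -2, 16, 2]


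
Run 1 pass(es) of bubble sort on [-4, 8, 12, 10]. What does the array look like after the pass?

After pass 1: [-4, 8, 10, 12] (1 swaps)
Total swaps: 1


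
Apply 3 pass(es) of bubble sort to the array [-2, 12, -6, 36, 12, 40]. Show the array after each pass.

After pass 1: [-2, -6, 12, 12, 36, 40] (2 swaps)
After pass 2: [-6, -2, 12, 12, 36, 40] (1 swaps)
After pass 3: [-6, -2, 12, 12, 36, 40] (0 swaps)
Total swaps: 3


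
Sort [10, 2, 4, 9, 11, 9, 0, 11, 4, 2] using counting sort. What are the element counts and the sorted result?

Count array: [1, 0, 2, 0, 2, 0, 0, 0, 0, 2, 1, 2]
(count[i] = number of elements equal to i)
Cumulative count: [1, 1, 3, 3, 5, 5, 5, 5, 5, 7, 8, 10]
Sorted: [0, 2, 2, 4, 4, 9, 9, 10, 11, 11]


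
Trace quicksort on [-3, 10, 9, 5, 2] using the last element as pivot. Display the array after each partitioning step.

Partition 1: pivot=2 at index 1 -> [-3, 2, 9, 5, 10]
Partition 2: pivot=10 at index 4 -> [-3, 2, 9, 5, 10]
Partition 3: pivot=5 at index 2 -> [-3, 2, 5, 9, 10]


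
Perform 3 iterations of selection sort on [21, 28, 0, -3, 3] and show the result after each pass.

Pass 1: Select minimum -3 at index 3, swap -> [-3, 28, 0, 21, 3]
Pass 2: Select minimum 0 at index 2, swap -> [-3, 0, 28, 21, 3]
Pass 3: Select minimum 3 at index 4, swap -> [-3, 0, 3, 21, 28]


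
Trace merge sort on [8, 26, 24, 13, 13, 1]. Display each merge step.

Divide and conquer:
  Merge [26] + [24] -> [24, 26]
  Merge [8] + [24, 26] -> [8, 24, 26]
  Merge [13] + [1] -> [1, 13]
  Merge [13] + [1, 13] -> [1, 13, 13]
  Merge [8, 24, 26] + [1, 13, 13] -> [1, 8, 13, 13, 24, 26]


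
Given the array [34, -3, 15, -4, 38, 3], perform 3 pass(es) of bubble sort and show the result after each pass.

After pass 1: [-3, 15, -4, 34, 3, 38] (4 swaps)
After pass 2: [-3, -4, 15, 3, 34, 38] (2 swaps)
After pass 3: [-4, -3, 3, 15, 34, 38] (2 swaps)
Total swaps: 8


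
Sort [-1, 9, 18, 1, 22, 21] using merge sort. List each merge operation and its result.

Divide and conquer:
  Merge [9] + [18] -> [9, 18]
  Merge [-1] + [9, 18] -> [-1, 9, 18]
  Merge [22] + [21] -> [21, 22]
  Merge [1] + [21, 22] -> [1, 21, 22]
  Merge [-1, 9, 18] + [1, 21, 22] -> [-1, 1, 9, 18, 21, 22]


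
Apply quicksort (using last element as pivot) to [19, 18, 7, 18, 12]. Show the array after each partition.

Partition 1: pivot=12 at index 1 -> [7, 12, 19, 18, 18]
Partition 2: pivot=18 at index 3 -> [7, 12, 18, 18, 19]


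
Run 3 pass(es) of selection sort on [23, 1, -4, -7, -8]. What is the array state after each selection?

Pass 1: Select minimum -8 at index 4, swap -> [-8, 1, -4, -7, 23]
Pass 2: Select minimum -7 at index 3, swap -> [-8, -7, -4, 1, 23]
Pass 3: Select minimum -4 at index 2, swap -> [-8, -7, -4, 1, 23]


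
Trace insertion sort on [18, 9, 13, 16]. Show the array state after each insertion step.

First element 18 is already 'sorted'
Insert 9: shifted 1 elements -> [9, 18, 13, 16]
Insert 13: shifted 1 elements -> [9, 13, 18, 16]
Insert 16: shifted 1 elements -> [9, 13, 16, 18]


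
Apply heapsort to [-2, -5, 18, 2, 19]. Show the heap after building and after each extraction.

Build heap: [19, 2, 18, -2, -5]
Extract 19: [18, 2, -5, -2, 19]
Extract 18: [2, -2, -5, 18, 19]
Extract 2: [-2, -5, 2, 18, 19]
Extract -2: [-5, -2, 2, 18, 19]


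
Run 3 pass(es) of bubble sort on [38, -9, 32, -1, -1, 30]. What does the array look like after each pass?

After pass 1: [-9, 32, -1, -1, 30, 38] (5 swaps)
After pass 2: [-9, -1, -1, 30, 32, 38] (3 swaps)
After pass 3: [-9, -1, -1, 30, 32, 38] (0 swaps)
Total swaps: 8


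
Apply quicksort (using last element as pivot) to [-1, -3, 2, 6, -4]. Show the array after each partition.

Partition 1: pivot=-4 at index 0 -> [-4, -3, 2, 6, -1]
Partition 2: pivot=-1 at index 2 -> [-4, -3, -1, 6, 2]
Partition 3: pivot=2 at index 3 -> [-4, -3, -1, 2, 6]


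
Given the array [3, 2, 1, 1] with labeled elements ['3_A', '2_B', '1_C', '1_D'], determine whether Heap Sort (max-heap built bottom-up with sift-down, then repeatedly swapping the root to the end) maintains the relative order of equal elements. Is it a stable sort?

Trace Heap Sort on the labeled array (the key is the number; the letter only tracks identity):
  Build max-heap: [3_A, 2_B, 1_C, 1_D]
  Swap root 3_A to index 3, re-heapify first 3 -> [2_B, 1_D, 1_C, 3_A]
  Swap root 2_B to index 2, re-heapify first 2 -> [1_C, 1_D, 2_B, 3_A]
  Swap root 1_C to index 1, re-heapify first 1 -> [1_D, 1_C, 2_B, 3_A]
Final order: [1_D, 1_C, 2_B, 3_A]
Equal keys:
  value 1: originally 1_C, 1_D; after sorting 1_D, 1_C -> order changed
Equal keys were reordered, so Heap Sort is not stable: heap construction and root-to-end swaps move elements without regard to the original order of equal keys. (One such input is enough; an unstable sort may happen to preserve order on other inputs, but it gives no guarantee.)
Answer: Not stable
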